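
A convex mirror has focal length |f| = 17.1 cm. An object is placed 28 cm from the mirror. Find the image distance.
f = −17.1 cm (convex); 1/di = 1/f − 1/do → di = -10.62 cm (virtual image, behind mirror)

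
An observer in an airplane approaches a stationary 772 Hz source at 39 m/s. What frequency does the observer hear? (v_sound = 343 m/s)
f_obs = f·(v + v_o)/v = 859.8 Hz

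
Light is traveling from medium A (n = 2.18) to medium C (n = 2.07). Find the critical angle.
θc = arcsin(n₂/n₁) = 71.72°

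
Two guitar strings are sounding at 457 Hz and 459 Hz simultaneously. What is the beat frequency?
2 Hz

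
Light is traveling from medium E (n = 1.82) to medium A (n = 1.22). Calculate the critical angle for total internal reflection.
θc = arcsin(n₂/n₁) = 42.09°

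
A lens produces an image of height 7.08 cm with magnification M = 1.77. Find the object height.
ho = |hi|/|M| = 4 cm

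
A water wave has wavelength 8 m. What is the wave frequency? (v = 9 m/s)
f = v/λ = 1.125 Hz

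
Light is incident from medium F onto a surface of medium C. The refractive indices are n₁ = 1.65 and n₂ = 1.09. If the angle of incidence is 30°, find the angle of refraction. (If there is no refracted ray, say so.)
sin θ₂ = (n₁/n₂)·sin θ₁ = 0.7569 → θ₂ = 49.19°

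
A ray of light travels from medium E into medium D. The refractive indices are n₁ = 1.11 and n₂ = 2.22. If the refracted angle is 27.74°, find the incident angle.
sin θ₁ = (n₂/n₁)·sin θ₂ → θ₁ = 68.58°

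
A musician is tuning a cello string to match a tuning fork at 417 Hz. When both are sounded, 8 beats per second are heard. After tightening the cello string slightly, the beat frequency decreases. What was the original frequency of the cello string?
409 Hz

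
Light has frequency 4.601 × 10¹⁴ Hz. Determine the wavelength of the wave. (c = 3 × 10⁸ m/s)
λ = c/f = 652 nm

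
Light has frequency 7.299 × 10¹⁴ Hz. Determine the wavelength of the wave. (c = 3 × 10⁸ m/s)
λ = c/f = 411 nm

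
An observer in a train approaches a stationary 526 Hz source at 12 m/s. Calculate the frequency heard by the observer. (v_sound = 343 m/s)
f_obs = f·(v + v_o)/v = 544.4 Hz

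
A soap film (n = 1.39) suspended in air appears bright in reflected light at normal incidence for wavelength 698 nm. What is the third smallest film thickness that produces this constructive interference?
2nt = (m − ½)λ with m = 3 → t = (m − ½)λ/(2n) = 627.7 nm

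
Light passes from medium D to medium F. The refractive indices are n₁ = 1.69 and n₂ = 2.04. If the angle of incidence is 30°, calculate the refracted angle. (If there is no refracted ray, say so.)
sin θ₂ = (n₁/n₂)·sin θ₁ = 0.4142 → θ₂ = 24.47°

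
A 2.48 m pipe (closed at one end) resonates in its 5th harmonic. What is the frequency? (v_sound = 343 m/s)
fₙ = nv/(4L) = 172.9 Hz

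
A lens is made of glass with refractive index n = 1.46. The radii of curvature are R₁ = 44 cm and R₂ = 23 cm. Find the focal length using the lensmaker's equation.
1/f = (n − 1)(1/R₁ − 1/R₂) → f = -104.8 cm (diverging lens)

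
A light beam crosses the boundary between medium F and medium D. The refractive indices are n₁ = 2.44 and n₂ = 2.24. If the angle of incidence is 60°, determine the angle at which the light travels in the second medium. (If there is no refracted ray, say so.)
sin θ₂ = (n₁/n₂)·sin θ₁ = 0.9433 → θ₂ = 70.62°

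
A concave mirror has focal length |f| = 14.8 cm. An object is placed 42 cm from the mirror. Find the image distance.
f = +14.8 cm (concave); 1/di = 1/f − 1/do → di = 22.85 cm (real image, in front of mirror)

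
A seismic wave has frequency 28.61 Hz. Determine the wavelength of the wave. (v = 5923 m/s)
λ = v/f = 207 m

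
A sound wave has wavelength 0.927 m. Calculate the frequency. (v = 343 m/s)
f = v/λ = 370 Hz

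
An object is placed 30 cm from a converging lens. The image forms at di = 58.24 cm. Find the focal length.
1/f = 1/do + 1/di → f = 19.8 cm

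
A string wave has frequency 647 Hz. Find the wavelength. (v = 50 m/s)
λ = v/f = 0.07728 m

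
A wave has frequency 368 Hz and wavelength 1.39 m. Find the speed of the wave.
v = fλ = 511.5 m/s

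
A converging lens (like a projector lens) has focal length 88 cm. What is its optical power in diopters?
P = 1/f = 1.136 D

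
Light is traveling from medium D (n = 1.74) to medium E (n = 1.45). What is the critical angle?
θc = arcsin(n₂/n₁) = 56.44°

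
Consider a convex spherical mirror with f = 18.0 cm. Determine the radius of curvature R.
R = 2|f| = 36 cm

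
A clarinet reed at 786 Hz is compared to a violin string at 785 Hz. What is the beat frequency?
1 Hz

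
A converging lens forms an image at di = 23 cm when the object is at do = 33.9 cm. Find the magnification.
M = −di/do = -0.6785 (inverted image)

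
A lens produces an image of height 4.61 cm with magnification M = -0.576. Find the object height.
ho = |hi|/|M| = 8.003 cm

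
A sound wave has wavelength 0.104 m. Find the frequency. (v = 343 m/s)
f = v/λ = 3298 Hz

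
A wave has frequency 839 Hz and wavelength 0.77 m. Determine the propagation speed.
v = fλ = 646 m/s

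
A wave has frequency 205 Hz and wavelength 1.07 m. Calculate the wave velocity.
v = fλ = 219.4 m/s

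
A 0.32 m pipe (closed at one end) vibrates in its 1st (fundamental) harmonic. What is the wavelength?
λₙ = 4L/n = 1.28 m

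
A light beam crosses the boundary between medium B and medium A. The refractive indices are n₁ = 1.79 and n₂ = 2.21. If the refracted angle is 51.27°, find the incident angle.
sin θ₁ = (n₂/n₁)·sin θ₂ → θ₁ = 74.4°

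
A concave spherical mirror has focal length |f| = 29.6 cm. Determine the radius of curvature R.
R = 2|f| = 59.2 cm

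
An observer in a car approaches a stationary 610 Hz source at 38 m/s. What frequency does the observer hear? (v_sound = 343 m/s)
f_obs = f·(v + v_o)/v = 677.6 Hz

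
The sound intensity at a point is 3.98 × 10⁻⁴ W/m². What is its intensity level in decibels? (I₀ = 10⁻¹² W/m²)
β = 10·log₁₀(I/I₀) = 86 dB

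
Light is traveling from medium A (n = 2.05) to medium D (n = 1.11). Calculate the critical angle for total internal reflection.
θc = arcsin(n₂/n₁) = 32.78°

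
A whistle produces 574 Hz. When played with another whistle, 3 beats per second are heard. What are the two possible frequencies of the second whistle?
f₂ = 574 ± 3 Hz → 577 Hz or 571 Hz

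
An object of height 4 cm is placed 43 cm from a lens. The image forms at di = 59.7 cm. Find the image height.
hi = (-di/do) × ho = -5.553 cm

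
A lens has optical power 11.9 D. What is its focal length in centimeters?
f = 1/P = 8.403 cm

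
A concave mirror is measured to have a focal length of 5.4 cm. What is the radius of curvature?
R = 2|f| = 10.8 cm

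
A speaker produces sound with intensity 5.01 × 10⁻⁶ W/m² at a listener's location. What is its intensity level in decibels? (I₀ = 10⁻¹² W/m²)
β = 10·log₁₀(I/I₀) = 67 dB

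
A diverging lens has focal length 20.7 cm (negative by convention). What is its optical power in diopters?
P = 1/f = -4.831 D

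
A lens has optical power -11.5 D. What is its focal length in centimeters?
f = 1/P = -8.696 cm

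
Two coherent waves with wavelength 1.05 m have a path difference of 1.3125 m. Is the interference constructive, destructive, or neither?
neither (partial) — path difference = 1.25λ, neither a whole number of wavelengths nor an odd multiple of λ/2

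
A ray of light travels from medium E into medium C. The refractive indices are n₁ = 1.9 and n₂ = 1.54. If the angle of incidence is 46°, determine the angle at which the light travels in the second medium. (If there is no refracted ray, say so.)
sin θ₂ = (n₁/n₂)·sin θ₁ = 0.8875 → θ₂ = 62.56°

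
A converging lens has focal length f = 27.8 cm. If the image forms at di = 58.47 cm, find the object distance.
1/do = 1/f − 1/di → do = 53 cm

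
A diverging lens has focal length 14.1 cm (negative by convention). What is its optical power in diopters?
P = 1/f = -7.092 D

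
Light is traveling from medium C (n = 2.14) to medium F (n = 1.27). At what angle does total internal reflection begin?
θc = arcsin(n₂/n₁) = 36.4°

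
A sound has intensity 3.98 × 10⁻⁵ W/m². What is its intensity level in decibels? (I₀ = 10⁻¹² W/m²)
β = 10·log₁₀(I/I₀) = 76 dB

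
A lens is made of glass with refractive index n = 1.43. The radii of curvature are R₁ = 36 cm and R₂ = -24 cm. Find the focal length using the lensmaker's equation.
1/f = (n − 1)(1/R₁ − 1/R₂) → f = 33.49 cm (converging lens)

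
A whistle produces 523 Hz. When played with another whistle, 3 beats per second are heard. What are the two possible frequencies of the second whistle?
f₂ = 523 ± 3 Hz → 526 Hz or 520 Hz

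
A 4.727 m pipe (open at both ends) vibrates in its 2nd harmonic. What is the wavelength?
λₙ = 2L/n = 4.727 m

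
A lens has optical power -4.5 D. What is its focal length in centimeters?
f = 1/P = -22.22 cm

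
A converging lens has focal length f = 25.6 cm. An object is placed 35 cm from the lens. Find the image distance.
1/di = 1/f − 1/do → di = 95.32 cm (real image)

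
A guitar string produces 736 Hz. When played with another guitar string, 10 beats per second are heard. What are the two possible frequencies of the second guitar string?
f₂ = 736 ± 10 Hz → 746 Hz or 726 Hz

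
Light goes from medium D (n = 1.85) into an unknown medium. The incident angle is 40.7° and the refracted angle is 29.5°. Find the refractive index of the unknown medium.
n₂ = n₁·sin θ₁ / sin θ₂ = 2.45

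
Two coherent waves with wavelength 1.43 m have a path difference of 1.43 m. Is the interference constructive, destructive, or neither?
constructive — path difference = 1λ, a whole number of wavelengths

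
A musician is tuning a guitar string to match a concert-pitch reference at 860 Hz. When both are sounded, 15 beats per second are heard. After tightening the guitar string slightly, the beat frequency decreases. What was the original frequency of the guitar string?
845 Hz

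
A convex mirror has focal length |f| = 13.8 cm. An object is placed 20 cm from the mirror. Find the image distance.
f = −13.8 cm (convex); 1/di = 1/f − 1/do → di = -8.166 cm (virtual image, behind mirror)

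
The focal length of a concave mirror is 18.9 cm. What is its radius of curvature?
R = 2|f| = 37.8 cm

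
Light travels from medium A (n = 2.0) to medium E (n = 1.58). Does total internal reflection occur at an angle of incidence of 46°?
θc = arcsin(n₂/n₁) = 52.19°; 46° < θc, so no — the ray refracts.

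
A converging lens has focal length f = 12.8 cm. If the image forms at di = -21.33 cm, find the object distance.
1/do = 1/f − 1/di → do = 8 cm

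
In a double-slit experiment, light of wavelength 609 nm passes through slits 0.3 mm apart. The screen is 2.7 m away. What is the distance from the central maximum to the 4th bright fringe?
y = mλL/d = 21.92 mm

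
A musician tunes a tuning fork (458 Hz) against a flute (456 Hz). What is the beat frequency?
2 Hz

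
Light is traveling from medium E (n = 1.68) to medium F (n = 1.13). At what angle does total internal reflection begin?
θc = arcsin(n₂/n₁) = 42.27°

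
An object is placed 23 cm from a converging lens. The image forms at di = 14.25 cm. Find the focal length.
1/f = 1/do + 1/di → f = 8.799 cm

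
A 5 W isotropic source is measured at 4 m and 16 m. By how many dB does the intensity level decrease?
Δβ = 20·log₁₀(r₂/r₁) = 12.04 dB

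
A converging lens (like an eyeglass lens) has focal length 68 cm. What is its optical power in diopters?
P = 1/f = 1.471 D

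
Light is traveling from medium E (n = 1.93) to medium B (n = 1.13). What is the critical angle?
θc = arcsin(n₂/n₁) = 35.84°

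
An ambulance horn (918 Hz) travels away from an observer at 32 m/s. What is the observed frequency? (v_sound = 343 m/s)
f_obs = f·v/(v + v_s) = 839.7 Hz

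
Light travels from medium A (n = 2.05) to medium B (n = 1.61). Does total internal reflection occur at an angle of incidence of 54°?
θc = arcsin(n₂/n₁) = 51.75°; 54° > θc, so yes — total internal reflection.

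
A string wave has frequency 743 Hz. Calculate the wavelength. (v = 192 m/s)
λ = v/f = 0.2584 m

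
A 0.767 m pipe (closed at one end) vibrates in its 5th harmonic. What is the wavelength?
λₙ = 4L/n = 0.6136 m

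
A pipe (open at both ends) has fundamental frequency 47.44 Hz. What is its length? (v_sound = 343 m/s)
L = v/(2f₁) = 3.615 m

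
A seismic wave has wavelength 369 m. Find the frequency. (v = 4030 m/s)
f = v/λ = 10.92 Hz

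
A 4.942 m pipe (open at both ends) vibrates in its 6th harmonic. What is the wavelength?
λₙ = 2L/n = 1.647 m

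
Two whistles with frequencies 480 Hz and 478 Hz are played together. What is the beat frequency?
2 Hz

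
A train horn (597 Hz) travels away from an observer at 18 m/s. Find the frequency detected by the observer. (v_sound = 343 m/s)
f_obs = f·v/(v + v_s) = 567.2 Hz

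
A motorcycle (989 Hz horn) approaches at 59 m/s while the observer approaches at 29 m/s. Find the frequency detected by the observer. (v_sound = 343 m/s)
f_obs = f·(v + v_o)/(v − v_s) = 1295 Hz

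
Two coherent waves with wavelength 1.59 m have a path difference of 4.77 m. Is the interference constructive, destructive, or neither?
constructive — path difference = 3λ, a whole number of wavelengths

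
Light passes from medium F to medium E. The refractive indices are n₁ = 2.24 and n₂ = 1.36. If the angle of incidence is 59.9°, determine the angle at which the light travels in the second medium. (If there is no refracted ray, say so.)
sin θ₂ = (n₁/n₂)·sin θ₁ = 1.425 > 1, so there is no refracted ray — the light undergoes total internal reflection.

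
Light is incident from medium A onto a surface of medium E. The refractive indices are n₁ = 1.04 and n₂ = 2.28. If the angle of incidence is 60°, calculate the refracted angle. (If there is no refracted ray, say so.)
sin θ₂ = (n₁/n₂)·sin θ₁ = 0.395 → θ₂ = 23.27°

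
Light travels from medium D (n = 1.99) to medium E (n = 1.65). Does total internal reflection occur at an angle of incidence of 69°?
θc = arcsin(n₂/n₁) = 56.01°; 69° > θc, so yes — total internal reflection.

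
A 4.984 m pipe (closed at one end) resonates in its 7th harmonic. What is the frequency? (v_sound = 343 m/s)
fₙ = nv/(4L) = 120.4 Hz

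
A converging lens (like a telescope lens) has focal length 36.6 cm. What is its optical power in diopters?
P = 1/f = 2.732 D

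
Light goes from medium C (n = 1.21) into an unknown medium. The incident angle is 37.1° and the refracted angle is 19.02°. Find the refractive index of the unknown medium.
n₂ = n₁·sin θ₁ / sin θ₂ = 2.24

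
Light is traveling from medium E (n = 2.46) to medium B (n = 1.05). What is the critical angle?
θc = arcsin(n₂/n₁) = 25.27°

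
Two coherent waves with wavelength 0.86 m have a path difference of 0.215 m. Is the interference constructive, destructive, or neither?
neither (partial) — path difference = 0.25λ, neither a whole number of wavelengths nor an odd multiple of λ/2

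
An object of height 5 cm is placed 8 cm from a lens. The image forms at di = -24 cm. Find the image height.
hi = (-di/do) × ho = 15 cm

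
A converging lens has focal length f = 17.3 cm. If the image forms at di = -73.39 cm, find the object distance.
1/do = 1/f − 1/di → do = 14 cm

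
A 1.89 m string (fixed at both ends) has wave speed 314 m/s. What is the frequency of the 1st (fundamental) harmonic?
fₙ = nv/(2L) = 83.07 Hz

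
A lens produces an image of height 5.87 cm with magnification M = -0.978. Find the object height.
ho = |hi|/|M| = 6.002 cm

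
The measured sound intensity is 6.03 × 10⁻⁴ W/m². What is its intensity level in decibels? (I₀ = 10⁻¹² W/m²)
β = 10·log₁₀(I/I₀) = 87.8 dB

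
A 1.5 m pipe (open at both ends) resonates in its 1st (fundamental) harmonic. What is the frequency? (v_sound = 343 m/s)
fₙ = nv/(2L) = 114.3 Hz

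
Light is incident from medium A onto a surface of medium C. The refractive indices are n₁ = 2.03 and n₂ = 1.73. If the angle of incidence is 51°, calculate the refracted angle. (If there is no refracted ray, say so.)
sin θ₂ = (n₁/n₂)·sin θ₁ = 0.9119 → θ₂ = 65.77°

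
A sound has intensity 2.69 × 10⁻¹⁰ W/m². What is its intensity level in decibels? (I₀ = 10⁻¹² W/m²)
β = 10·log₁₀(I/I₀) = 24.3 dB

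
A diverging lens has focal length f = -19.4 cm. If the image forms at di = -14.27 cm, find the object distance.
1/do = 1/f − 1/di → do = 53.96 cm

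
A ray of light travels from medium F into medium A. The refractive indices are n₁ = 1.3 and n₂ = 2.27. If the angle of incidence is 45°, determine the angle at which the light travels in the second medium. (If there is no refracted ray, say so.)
sin θ₂ = (n₁/n₂)·sin θ₁ = 0.405 → θ₂ = 23.89°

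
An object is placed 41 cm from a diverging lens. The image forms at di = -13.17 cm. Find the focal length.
1/f = 1/do + 1/di → f = -19.4 cm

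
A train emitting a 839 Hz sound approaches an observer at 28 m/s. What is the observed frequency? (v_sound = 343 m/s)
f_obs = f·v/(v − v_s) = 913.6 Hz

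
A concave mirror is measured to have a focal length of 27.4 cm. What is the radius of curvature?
R = 2|f| = 54.8 cm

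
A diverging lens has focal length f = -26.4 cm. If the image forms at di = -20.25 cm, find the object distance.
1/do = 1/f − 1/di → do = 86.93 cm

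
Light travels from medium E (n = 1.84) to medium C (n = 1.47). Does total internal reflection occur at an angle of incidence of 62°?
θc = arcsin(n₂/n₁) = 53.03°; 62° > θc, so yes — total internal reflection.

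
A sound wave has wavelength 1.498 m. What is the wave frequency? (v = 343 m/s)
f = v/λ = 229 Hz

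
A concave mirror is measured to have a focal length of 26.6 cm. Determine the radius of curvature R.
R = 2|f| = 53.2 cm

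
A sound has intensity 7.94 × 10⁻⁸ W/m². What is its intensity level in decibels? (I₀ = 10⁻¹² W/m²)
β = 10·log₁₀(I/I₀) = 49 dB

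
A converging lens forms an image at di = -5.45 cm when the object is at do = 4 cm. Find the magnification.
M = −di/do = 1.363 (upright image)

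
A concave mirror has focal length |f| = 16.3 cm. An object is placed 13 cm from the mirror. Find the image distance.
f = +16.3 cm (concave); 1/di = 1/f − 1/do → di = -64.21 cm (virtual image, behind mirror)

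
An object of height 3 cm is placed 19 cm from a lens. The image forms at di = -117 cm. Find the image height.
hi = (-di/do) × ho = 18.47 cm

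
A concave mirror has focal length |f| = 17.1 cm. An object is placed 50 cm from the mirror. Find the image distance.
f = +17.1 cm (concave); 1/di = 1/f − 1/do → di = 25.99 cm (real image, in front of mirror)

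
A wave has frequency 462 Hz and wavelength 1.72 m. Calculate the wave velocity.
v = fλ = 794.6 m/s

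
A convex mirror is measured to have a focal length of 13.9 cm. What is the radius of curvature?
R = 2|f| = 27.8 cm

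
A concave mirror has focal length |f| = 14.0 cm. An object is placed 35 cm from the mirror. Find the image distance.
f = +14.0 cm (concave); 1/di = 1/f − 1/do → di = 23.33 cm (real image, in front of mirror)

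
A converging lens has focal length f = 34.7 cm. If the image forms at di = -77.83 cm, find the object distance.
1/do = 1/f − 1/di → do = 24 cm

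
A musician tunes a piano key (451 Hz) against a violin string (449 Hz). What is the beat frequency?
2 Hz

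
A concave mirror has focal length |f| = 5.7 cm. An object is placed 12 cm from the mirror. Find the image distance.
f = +5.7 cm (concave); 1/di = 1/f − 1/do → di = 10.86 cm (real image, in front of mirror)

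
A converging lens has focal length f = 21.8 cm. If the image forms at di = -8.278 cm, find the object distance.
1/do = 1/f − 1/di → do = 6 cm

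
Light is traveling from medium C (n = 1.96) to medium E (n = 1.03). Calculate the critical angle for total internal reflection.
θc = arcsin(n₂/n₁) = 31.7°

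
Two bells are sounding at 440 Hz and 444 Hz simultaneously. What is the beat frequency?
4 Hz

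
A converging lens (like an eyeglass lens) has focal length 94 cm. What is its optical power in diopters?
P = 1/f = 1.064 D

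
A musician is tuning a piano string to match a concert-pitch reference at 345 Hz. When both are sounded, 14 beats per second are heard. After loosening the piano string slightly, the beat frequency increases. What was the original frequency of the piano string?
331 Hz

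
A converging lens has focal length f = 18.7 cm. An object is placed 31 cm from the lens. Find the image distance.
1/di = 1/f − 1/do → di = 47.13 cm (real image)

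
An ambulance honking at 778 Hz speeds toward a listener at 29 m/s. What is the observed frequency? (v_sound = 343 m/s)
f_obs = f·v/(v − v_s) = 849.9 Hz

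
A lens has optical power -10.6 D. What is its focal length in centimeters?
f = 1/P = -9.434 cm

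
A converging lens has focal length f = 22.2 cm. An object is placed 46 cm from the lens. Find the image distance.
1/di = 1/f − 1/do → di = 42.91 cm (real image)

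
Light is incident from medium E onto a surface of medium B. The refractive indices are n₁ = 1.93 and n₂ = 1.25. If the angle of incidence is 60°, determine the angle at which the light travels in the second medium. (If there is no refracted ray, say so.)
sin θ₂ = (n₁/n₂)·sin θ₁ = 1.337 > 1, so there is no refracted ray — the light undergoes total internal reflection.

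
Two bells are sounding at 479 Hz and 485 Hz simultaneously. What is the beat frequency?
6 Hz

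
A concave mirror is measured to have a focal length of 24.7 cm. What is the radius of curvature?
R = 2|f| = 49.4 cm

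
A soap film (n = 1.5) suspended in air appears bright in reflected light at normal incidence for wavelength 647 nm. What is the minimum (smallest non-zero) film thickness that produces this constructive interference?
2nt = (m − ½)λ with m = 1 → t = (m − ½)λ/(2n) = 107.8 nm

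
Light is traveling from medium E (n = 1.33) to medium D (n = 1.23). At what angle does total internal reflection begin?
θc = arcsin(n₂/n₁) = 67.64°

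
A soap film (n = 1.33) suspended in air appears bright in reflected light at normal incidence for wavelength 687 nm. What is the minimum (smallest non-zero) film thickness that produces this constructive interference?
2nt = (m − ½)λ with m = 1 → t = (m − ½)λ/(2n) = 129.1 nm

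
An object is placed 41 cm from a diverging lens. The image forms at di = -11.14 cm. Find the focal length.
1/f = 1/do + 1/di → f = -15.3 cm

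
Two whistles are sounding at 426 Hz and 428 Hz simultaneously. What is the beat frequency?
2 Hz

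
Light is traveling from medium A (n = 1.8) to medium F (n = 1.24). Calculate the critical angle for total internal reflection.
θc = arcsin(n₂/n₁) = 43.54°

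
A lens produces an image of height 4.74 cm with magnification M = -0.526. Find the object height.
ho = |hi|/|M| = 9.011 cm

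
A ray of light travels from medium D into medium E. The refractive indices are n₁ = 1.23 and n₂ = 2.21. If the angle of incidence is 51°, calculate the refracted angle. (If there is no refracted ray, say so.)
sin θ₂ = (n₁/n₂)·sin θ₁ = 0.4325 → θ₂ = 25.63°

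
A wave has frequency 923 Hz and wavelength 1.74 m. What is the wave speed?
v = fλ = 1606 m/s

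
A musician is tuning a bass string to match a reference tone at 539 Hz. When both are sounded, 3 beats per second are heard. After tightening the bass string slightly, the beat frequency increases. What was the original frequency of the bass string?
542 Hz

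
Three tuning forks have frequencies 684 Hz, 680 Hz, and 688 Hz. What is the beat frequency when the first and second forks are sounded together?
4 Hz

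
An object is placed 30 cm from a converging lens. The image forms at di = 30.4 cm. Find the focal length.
1/f = 1/do + 1/di → f = 15.1 cm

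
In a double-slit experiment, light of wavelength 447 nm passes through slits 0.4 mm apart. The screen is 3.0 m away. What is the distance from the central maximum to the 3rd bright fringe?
y = mλL/d = 10.06 mm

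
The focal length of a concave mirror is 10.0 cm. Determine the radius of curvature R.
R = 2|f| = 20 cm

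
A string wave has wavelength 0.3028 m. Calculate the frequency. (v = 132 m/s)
f = v/λ = 435.9 Hz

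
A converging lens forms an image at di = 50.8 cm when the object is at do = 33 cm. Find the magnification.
M = −di/do = -1.539 (inverted image)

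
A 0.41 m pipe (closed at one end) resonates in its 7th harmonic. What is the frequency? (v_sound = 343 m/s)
fₙ = nv/(4L) = 1464 Hz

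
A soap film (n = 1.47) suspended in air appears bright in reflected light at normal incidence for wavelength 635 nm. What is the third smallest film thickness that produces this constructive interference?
2nt = (m − ½)λ with m = 3 → t = (m − ½)λ/(2n) = 540 nm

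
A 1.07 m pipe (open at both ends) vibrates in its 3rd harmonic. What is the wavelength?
λₙ = 2L/n = 0.7133 m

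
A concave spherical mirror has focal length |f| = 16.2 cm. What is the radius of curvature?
R = 2|f| = 32.4 cm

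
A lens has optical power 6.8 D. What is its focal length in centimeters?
f = 1/P = 14.71 cm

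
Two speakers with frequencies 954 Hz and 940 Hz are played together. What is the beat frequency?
14 Hz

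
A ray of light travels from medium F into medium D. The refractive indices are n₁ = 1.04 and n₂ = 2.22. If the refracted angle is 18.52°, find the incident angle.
sin θ₁ = (n₂/n₁)·sin θ₂ → θ₁ = 42.69°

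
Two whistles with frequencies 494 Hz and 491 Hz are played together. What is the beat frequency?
3 Hz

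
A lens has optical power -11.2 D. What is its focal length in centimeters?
f = 1/P = -8.929 cm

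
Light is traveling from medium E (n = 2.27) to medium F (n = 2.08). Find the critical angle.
θc = arcsin(n₂/n₁) = 66.39°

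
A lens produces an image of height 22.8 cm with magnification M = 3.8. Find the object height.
ho = |hi|/|M| = 6 cm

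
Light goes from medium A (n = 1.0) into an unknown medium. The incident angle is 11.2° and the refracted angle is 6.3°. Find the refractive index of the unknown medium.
n₂ = n₁·sin θ₁ / sin θ₂ = 1.77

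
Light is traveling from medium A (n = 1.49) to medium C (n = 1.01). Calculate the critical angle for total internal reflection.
θc = arcsin(n₂/n₁) = 42.68°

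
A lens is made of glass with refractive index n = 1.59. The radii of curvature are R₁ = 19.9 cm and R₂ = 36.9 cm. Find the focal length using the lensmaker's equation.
1/f = (n − 1)(1/R₁ − 1/R₂) → f = 73.21 cm (converging lens)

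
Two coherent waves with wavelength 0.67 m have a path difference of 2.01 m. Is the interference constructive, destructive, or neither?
constructive — path difference = 3λ, a whole number of wavelengths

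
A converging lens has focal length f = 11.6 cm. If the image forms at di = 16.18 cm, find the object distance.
1/do = 1/f − 1/di → do = 40.98 cm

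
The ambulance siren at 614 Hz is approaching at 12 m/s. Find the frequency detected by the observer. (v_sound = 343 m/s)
f_obs = f·v/(v − v_s) = 636.3 Hz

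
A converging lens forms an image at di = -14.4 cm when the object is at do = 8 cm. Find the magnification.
M = −di/do = 1.8 (upright image)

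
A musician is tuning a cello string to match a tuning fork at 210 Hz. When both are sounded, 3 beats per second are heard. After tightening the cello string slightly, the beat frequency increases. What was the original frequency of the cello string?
213 Hz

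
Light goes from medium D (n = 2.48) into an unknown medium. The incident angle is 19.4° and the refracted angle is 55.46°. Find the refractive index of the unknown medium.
n₂ = n₁·sin θ₁ / sin θ₂ = 1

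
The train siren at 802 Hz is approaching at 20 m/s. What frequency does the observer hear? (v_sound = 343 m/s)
f_obs = f·v/(v − v_s) = 851.7 Hz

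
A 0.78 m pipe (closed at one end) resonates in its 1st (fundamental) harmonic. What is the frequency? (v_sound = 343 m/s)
fₙ = nv/(4L) = 109.9 Hz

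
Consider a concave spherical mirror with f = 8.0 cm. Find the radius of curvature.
R = 2|f| = 16 cm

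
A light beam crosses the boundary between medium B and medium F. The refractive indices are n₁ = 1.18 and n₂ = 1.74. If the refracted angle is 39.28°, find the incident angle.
sin θ₁ = (n₂/n₁)·sin θ₂ → θ₁ = 69°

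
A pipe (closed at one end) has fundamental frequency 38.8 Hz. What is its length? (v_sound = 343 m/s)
L = v/(4f₁) = 2.21 m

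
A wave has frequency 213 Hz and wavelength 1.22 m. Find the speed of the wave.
v = fλ = 259.9 m/s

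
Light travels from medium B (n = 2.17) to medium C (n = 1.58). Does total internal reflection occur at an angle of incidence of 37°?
θc = arcsin(n₂/n₁) = 46.73°; 37° < θc, so no — the ray refracts.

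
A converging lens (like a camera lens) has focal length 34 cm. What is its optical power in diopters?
P = 1/f = 2.941 D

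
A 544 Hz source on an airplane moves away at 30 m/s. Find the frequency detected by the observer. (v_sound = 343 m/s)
f_obs = f·v/(v + v_s) = 500.2 Hz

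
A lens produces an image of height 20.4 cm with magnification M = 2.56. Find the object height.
ho = |hi|/|M| = 7.969 cm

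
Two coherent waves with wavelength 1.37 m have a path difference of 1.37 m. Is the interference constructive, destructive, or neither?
constructive — path difference = 1λ, a whole number of wavelengths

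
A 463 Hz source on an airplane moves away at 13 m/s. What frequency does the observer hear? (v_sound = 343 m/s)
f_obs = f·v/(v + v_s) = 446.1 Hz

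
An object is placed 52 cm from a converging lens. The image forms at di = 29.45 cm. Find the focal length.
1/f = 1/do + 1/di → f = 18.8 cm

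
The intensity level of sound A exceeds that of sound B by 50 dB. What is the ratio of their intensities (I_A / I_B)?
I_A/I_B = 10^(Δβ/10) = 100000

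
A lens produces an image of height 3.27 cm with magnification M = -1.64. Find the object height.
ho = |hi|/|M| = 1.994 cm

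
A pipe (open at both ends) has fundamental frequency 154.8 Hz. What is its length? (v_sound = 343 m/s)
L = v/(2f₁) = 1.108 m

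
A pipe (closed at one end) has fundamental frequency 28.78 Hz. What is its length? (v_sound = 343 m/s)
L = v/(4f₁) = 2.979 m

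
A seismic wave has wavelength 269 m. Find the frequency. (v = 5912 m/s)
f = v/λ = 21.98 Hz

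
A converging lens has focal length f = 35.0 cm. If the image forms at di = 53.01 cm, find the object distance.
1/do = 1/f − 1/di → do = 103 cm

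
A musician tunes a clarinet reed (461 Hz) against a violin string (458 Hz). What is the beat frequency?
3 Hz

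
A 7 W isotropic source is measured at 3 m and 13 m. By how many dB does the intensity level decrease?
Δβ = 20·log₁₀(r₂/r₁) = 12.74 dB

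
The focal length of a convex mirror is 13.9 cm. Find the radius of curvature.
R = 2|f| = 27.8 cm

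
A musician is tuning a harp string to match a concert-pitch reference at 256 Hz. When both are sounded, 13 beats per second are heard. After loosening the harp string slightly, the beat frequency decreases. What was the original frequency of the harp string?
269 Hz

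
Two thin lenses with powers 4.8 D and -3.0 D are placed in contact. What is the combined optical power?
P_total = P₁ + P₂ = 1.8 D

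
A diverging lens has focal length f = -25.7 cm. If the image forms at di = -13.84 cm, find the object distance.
1/do = 1/f − 1/di → do = 29.99 cm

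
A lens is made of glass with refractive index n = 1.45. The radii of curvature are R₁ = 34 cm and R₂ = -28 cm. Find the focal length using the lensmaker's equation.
1/f = (n − 1)(1/R₁ − 1/R₂) → f = 34.12 cm (converging lens)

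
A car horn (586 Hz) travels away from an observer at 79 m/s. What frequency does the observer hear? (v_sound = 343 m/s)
f_obs = f·v/(v + v_s) = 476.3 Hz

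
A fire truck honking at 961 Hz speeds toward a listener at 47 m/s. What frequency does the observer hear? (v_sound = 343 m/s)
f_obs = f·v/(v − v_s) = 1114 Hz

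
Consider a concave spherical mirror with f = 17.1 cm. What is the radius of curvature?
R = 2|f| = 34.2 cm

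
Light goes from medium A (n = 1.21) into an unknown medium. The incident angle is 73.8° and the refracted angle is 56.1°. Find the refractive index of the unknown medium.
n₂ = n₁·sin θ₁ / sin θ₂ = 1.4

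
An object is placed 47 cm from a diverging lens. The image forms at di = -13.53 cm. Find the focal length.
1/f = 1/do + 1/di → f = -19 cm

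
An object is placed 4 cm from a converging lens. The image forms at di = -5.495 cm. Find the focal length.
1/f = 1/do + 1/di → f = 14.7 cm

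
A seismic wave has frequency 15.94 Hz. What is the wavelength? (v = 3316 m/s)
λ = v/f = 208 m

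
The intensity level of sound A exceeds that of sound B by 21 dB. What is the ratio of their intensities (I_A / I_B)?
I_A/I_B = 10^(Δβ/10) = 125.9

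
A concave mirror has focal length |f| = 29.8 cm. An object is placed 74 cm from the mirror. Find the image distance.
f = +29.8 cm (concave); 1/di = 1/f − 1/do → di = 49.89 cm (real image, in front of mirror)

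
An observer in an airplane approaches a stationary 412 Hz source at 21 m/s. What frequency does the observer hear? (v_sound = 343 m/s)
f_obs = f·(v + v_o)/v = 437.2 Hz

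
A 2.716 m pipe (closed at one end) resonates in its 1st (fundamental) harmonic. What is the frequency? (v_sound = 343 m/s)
fₙ = nv/(4L) = 31.57 Hz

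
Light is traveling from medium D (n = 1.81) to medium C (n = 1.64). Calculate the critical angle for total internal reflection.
θc = arcsin(n₂/n₁) = 64.97°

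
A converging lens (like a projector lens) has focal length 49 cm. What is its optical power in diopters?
P = 1/f = 2.041 D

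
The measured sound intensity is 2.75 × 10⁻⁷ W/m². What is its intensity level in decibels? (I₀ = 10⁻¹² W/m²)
β = 10·log₁₀(I/I₀) = 54.39 dB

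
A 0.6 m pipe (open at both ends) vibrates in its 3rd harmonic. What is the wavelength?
λₙ = 2L/n = 0.4 m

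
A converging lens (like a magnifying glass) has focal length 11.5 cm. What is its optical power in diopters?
P = 1/f = 8.696 D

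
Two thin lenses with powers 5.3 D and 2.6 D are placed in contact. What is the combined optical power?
P_total = P₁ + P₂ = 7.9 D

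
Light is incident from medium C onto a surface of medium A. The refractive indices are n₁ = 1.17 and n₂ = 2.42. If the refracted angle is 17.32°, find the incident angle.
sin θ₁ = (n₂/n₁)·sin θ₂ → θ₁ = 38.01°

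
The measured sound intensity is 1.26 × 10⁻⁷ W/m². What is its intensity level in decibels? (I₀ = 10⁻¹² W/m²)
β = 10·log₁₀(I/I₀) = 51 dB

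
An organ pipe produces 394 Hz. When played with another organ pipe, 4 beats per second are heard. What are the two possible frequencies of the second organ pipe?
f₂ = 394 ± 4 Hz → 398 Hz or 390 Hz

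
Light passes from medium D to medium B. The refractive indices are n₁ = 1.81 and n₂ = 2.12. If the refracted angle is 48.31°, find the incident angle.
sin θ₁ = (n₂/n₁)·sin θ₂ → θ₁ = 61°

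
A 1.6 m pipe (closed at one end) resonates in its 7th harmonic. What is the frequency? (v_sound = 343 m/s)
fₙ = nv/(4L) = 375.2 Hz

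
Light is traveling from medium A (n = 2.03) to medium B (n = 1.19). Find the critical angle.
θc = arcsin(n₂/n₁) = 35.89°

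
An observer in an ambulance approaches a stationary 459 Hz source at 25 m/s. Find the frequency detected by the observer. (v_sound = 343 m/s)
f_obs = f·(v + v_o)/v = 492.5 Hz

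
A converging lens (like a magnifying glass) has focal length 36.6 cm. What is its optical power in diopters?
P = 1/f = 2.732 D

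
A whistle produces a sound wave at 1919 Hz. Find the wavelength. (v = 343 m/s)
λ = v/f = 0.1787 m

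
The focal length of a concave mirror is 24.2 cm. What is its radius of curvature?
R = 2|f| = 48.4 cm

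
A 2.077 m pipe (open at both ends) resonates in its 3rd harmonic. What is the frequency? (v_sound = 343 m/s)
fₙ = nv/(2L) = 247.7 Hz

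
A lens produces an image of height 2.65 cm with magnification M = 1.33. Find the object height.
ho = |hi|/|M| = 1.992 cm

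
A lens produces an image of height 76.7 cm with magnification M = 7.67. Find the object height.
ho = |hi|/|M| = 10 cm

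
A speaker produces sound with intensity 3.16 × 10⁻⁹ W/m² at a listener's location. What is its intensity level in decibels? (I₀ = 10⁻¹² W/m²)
β = 10·log₁₀(I/I₀) = 35 dB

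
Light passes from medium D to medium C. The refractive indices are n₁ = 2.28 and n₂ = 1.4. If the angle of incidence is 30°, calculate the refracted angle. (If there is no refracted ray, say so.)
sin θ₂ = (n₁/n₂)·sin θ₁ = 0.8143 → θ₂ = 54.52°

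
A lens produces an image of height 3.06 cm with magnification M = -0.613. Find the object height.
ho = |hi|/|M| = 4.992 cm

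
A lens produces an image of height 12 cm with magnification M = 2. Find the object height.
ho = |hi|/|M| = 6 cm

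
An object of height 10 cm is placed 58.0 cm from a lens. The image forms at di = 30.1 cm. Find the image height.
hi = (-di/do) × ho = -5.19 cm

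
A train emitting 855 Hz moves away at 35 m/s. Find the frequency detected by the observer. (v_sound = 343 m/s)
f_obs = f·v/(v + v_s) = 775.8 Hz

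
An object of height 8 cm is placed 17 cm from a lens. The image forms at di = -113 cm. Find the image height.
hi = (-di/do) × ho = 53.18 cm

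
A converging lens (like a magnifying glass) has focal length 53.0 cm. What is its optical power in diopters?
P = 1/f = 1.887 D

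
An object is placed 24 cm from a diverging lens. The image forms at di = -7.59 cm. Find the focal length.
1/f = 1/do + 1/di → f = -11.1 cm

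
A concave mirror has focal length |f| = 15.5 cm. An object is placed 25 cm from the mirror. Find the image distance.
f = +15.5 cm (concave); 1/di = 1/f − 1/do → di = 40.79 cm (real image, in front of mirror)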